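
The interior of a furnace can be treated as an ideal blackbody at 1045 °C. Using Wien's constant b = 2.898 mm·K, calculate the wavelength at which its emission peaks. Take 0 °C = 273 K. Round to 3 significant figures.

T = 1045 °C + 273 = 1318 K.
Wien's displacement law: λ_max = b/T = (2.898×10⁻³ m·K)/(1318 K) = 2.199×10⁻⁶ m.
That is 2.20 μm, in the infrared range.

λ_max ≈ 2.20 μm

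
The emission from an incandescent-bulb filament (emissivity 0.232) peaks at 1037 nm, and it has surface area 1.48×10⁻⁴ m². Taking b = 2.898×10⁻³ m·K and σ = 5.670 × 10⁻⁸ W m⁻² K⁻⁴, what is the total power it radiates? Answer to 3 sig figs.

Wien's law: T = b/λ_max = 2.898×10⁻³/1.037×10⁻⁶ = 2794.60 K.
Area A = 1.48×10⁻⁴ m².
Then P = εσAT⁴ = 0.232×5.670×10⁻⁸×1.48×10⁻⁴×(2794.60)⁴ = 119 W.

P ≈ 119 W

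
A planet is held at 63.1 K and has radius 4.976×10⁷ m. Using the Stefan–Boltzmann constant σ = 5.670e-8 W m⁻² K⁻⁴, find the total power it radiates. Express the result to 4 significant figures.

P ≈ 2.797×10¹⁶ W

Surface area A = 4πR² = 4π(4.976×10⁷ m)² = 3.11151×10¹⁶ m².
P = σAT⁴ = 5.670×10⁻⁸ × 3.11151×10¹⁶ × (63.1)⁴ = 2.797×10¹⁶ W.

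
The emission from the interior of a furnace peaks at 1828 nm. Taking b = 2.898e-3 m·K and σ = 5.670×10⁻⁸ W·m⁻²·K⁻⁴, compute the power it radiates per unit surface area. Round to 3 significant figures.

Wien's law: T = b/λ_max = 2.898×10⁻³/1.828×10⁻⁶ = 1585.34 K.
Then I = σT⁴ = 5.670×10⁻⁸×(1585.34)⁴ = 3.58×10⁵ W/m².

I ≈ 3.58×10⁵ W/m²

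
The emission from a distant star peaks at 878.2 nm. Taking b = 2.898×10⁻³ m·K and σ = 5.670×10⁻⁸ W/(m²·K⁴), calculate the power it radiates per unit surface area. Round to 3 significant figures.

I ≈ 6.72×10⁶ W/m²

Wien's law: T = b/λ_max = 2.898×10⁻³/8.782×10⁻⁷ = 3299.93 K.
Then I = σT⁴ = 5.670×10⁻⁸×(3299.93)⁴ = 6.72×10⁶ W/m².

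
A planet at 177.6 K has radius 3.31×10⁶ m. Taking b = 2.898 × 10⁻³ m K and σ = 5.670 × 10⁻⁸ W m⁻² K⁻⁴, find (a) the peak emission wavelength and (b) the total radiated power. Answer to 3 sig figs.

(a) λ_max = b/T = 2.898×10⁻³/177.6 = 1.632×10⁻⁵ m = 16.3 μm.
Surface area A = 4πR² = 4π(3.31×10⁶ m)² = 1.37678×10¹⁴ m².
(b) P = σAT⁴ = 5.670×10⁻⁸×1.37678×10¹⁴×(177.6)⁴ = 7.77×10¹⁵ W.

λ_max ≈ 16.3 μm; P ≈ 7.77×10¹⁵ W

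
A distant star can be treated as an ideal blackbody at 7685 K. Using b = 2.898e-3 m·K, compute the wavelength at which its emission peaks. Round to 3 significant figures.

λ_max ≈ 377 nm

Wien's displacement law: λ_max = b/T = (2.898×10⁻³ m·K)/(7685 K) = 3.771×10⁻⁷ m.
That is 377 nm, in the ultraviolet range.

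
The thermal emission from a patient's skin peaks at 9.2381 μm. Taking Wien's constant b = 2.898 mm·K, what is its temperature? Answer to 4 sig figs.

Wien's law gives T = b/λ_max = (2.898×10⁻³ m·K)/(9.2381×10⁻⁶ m) = 313.7 K.

T ≈ 313.7 K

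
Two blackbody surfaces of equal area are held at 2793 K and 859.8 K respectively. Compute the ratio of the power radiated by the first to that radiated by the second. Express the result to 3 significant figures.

P₁/P₂ ≈ 111

With equal areas, P₁/P₂ = (T₁/T₂)⁴ = (2793/859.8)⁴ = 111.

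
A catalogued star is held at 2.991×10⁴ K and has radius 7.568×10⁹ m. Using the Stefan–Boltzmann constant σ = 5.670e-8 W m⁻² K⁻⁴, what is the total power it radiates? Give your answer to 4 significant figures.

Surface area A = 4πR² = 4π(7.568×10⁹ m)² = 7.19734×10²⁰ m².
P = σAT⁴ = 5.670×10⁻⁸ × 7.19734×10²⁰ × (2.991×10⁴)⁴ = 3.266×10³¹ W.

P ≈ 3.266×10³¹ W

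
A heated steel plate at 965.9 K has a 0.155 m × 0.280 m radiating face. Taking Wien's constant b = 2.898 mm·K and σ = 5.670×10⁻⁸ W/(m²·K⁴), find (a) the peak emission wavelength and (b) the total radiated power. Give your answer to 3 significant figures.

λ_max ≈ 3.00 μm; P ≈ 2.14×10³ W

(a) λ_max = b/T = 2.898×10⁻³/965.9 = 3.000×10⁻⁶ m = 3.00 μm.
Area A = 0.155 × 0.280 = 0.0434 m².
(b) P = σAT⁴ = 5.670×10⁻⁸×0.0434×(965.9)⁴ = 2.14×10³ W.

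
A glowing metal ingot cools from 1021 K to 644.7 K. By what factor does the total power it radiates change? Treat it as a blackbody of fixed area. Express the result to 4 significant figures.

P ∝ T⁴, so P₂/P₁ = (T₂/T₁)⁴ = (644.7/1021)⁴ = (0.631440)⁴ = 0.1590.

P₂/P₁ ≈ 0.1590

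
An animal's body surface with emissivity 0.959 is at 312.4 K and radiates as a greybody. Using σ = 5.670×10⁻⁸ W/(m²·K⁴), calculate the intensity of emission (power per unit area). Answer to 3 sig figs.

Stefan–Boltzmann: I = εσT⁴ = 0.959 × 5.670×10⁻⁸ × (312.4)⁴ = 518 W/m².

I ≈ 518 W/m²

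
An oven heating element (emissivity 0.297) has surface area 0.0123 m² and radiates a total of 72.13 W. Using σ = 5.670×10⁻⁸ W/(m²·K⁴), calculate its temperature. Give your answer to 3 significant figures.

T ≈ 768 K

Area A = 0.0123 m².
P = εσAT⁴ ⇒ T = (P/(εσA))^(1/4) = (72.13/(0.297×5.670×10⁻⁸×0.0123))^(1/4) = 768 K.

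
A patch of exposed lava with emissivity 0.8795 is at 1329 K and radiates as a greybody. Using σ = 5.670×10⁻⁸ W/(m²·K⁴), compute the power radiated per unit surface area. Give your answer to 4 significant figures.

Stefan–Boltzmann: I = εσT⁴ = 0.8795 × 5.670×10⁻⁸ × (1329)⁴ = 1.556×10⁵ W/m².

I ≈ 1.556×10⁵ W/m²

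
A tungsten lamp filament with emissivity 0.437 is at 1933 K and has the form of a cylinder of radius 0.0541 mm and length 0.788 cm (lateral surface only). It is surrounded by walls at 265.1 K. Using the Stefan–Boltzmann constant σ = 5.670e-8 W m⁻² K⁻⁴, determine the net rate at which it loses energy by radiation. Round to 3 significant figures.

Lateral area A = 2πrL = 2π×5.41×10⁻⁵×7.88×10⁻³ = 2.67857×10⁻⁶ m².
Net radiated power P_net = εσA(T⁴ − T₀⁴) = 0.437×5.670×10⁻⁸×2.67857×10⁻⁶×(1933⁴ − 265.1⁴).
T⁴ − T₀⁴ = 1.39614×10¹³ − 4.93900×10⁹ = 1.39565×10¹³ K⁴, so P_net = 0.926 W.

Net loss ≈ 0.926 W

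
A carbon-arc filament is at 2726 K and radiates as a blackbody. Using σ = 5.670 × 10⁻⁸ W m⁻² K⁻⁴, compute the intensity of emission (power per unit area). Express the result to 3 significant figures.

Stefan–Boltzmann: I = σT⁴ = 5.670×10⁻⁸ × (2726)⁴ = 3.13×10⁶ W/m².

I ≈ 3.13×10⁶ W/m²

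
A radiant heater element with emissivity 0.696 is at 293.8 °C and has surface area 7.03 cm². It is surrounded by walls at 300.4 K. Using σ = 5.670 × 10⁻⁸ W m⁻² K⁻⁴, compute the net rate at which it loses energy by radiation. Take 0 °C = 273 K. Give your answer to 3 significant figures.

T = 293.8 °C + 273 = 566.8 K.
Area A = 7.03 cm² = 7.03×10⁻⁴ m².
Net radiated power P_net = εσA(T⁴ − T₀⁴) = 0.696×5.670×10⁻⁸×7.03×10⁻⁴×(566.8⁴ − 300.4⁴).
T⁴ − T₀⁴ = 1.03209×10¹¹ − 8.14329×10⁹ = 9.50657×10¹⁰ K⁴, so P_net = 2.64 W.

Net loss ≈ 2.64 W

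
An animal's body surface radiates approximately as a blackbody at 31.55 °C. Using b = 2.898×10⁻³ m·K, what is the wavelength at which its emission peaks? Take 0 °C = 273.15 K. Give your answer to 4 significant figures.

T = 31.55 °C + 273.15 = 304.70 K.
Wien's displacement law: λ_max = b/T = (2.898×10⁻³ m·K)/(304.70 K) = 9.5110×10⁻⁶ m.
That is 9.511 μm, in the infrared range.

λ_max ≈ 9.511 μm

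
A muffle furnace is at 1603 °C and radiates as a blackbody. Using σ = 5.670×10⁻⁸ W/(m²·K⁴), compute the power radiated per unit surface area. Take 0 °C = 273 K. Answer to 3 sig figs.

I ≈ 7.02×10⁵ W/m²

T = 1603 °C + 273 = 1876 K.
Stefan–Boltzmann: I = σT⁴ = 5.670×10⁻⁸ × (1876)⁴ = 7.02×10⁵ W/m².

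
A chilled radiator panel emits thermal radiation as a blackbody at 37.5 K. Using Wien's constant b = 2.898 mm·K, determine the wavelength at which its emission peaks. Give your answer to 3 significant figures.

λ_max ≈ 77.3 μm

Wien's displacement law: λ_max = b/T = (2.898×10⁻³ m·K)/(37.5 K) = 7.728×10⁻⁵ m.
That is 77.3 μm, in the infrared range.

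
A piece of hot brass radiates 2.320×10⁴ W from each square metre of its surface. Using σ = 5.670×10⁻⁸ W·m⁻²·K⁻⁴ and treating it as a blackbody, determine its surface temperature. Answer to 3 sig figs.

I = σT⁴, so T = (I/σ)^(1/4) = (2.320×10⁴/(5.670×10⁻⁸))^(1/4) = 800 K.

T ≈ 800 K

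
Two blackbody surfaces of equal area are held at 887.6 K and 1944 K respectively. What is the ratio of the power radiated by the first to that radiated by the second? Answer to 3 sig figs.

With equal areas, P₁/P₂ = (T₁/T₂)⁴ = (887.6/1944)⁴ = 0.0435.

P₁/P₂ ≈ 0.0435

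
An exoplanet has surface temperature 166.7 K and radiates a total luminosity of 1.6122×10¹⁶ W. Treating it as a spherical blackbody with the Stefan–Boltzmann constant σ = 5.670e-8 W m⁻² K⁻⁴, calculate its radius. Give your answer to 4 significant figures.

R ≈ 5.413×10⁶ m

L = 4πR²σT⁴ ⇒ R = √(L/(4πσT⁴)).
σT⁴ = 43.7850 W/m², so R = √(1.6122×10¹⁶/(4π×43.7850)) = 5.413×10⁶ m.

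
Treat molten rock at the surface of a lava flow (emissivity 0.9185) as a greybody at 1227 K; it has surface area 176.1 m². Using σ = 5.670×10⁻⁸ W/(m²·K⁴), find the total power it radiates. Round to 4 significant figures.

P ≈ 2.079×10⁷ W

Area A = 176.1 m².
P = εσAT⁴ = 0.9185 × 5.670×10⁻⁸ × 176.1 × (1227)⁴ = 2.079×10⁷ W.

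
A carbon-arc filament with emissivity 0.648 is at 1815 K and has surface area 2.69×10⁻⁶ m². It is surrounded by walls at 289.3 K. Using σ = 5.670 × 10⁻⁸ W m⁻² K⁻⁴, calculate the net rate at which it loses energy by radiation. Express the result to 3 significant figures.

Net loss ≈ 1.07 W

Area A = 2.69×10⁻⁶ m².
Net radiated power P_net = εσA(T⁴ − T₀⁴) = 0.648×5.670×10⁻⁸×2.69×10⁻⁶×(1815⁴ − 289.3⁴).
T⁴ − T₀⁴ = 1.08519×10¹³ − 7.00477×10⁹ = 1.08449×10¹³ K⁴, so P_net = 1.07 W.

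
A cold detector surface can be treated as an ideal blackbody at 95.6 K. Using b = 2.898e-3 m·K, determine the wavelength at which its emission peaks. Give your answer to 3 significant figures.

λ_max ≈ 30.3 μm

Wien's displacement law: λ_max = b/T = (2.898×10⁻³ m·K)/(95.6 K) = 3.031×10⁻⁵ m.
That is 30.3 μm, in the infrared range.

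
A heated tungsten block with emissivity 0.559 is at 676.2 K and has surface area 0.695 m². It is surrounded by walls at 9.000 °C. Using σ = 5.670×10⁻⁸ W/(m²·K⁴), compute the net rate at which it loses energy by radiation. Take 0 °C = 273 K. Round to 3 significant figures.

Surroundings: T = 9.000 °C + 273 = 282.000 K.
Area A = 0.695 m².
Net radiated power P_net = εσA(T⁴ − T₀⁴) = 0.559×5.670×10⁻⁸×0.695×(676.2⁴ − 282.000⁴).
T⁴ − T₀⁴ = 2.09074×10¹¹ − 6.32407×10⁹ = 2.02750×10¹¹ K⁴, so P_net = 4.47×10³ W.

Net loss ≈ 4.47×10³ W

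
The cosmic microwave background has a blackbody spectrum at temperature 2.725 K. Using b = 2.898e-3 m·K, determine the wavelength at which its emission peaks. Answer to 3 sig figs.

λ_max ≈ 1.06×10⁻³ m

Wien's displacement law: λ_max = b/T = (2.898×10⁻³ m·K)/(2.725 K) = 1.063×10⁻³ m.
That is 1.06×10⁻³ m, in the microwave range.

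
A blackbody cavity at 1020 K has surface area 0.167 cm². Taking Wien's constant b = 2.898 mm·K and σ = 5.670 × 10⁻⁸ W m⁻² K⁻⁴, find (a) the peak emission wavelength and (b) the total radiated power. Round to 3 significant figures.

λ_max ≈ 2.84 μm; P ≈ 1.02 W

(a) λ_max = b/T = 2.898×10⁻³/1020 = 2.841×10⁻⁶ m = 2.84 μm.
Area A = 0.167 cm² = 1.67×10⁻⁵ m².
(b) P = σAT⁴ = 5.670×10⁻⁸×1.67×10⁻⁵×(1020)⁴ = 1.02 W.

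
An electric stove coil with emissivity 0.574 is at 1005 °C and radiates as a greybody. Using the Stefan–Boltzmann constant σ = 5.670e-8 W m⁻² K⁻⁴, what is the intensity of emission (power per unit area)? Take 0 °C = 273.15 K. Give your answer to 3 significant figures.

I ≈ 8.69×10⁴ W/m²

T = 1005 °C + 273.15 = 1278.15 K.
Stefan–Boltzmann: I = εσT⁴ = 0.574 × 5.670×10⁻⁸ × (1278.15)⁴ = 8.69×10⁴ W/m².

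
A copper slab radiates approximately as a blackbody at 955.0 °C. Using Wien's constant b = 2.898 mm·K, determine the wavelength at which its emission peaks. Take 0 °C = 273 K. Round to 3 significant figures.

T = 955.0 °C + 273 = 1228.0 K.
Wien's displacement law: λ_max = b/T = (2.898×10⁻³ m·K)/(1228.0 K) = 2.360×10⁻⁶ m.
That is 2.36 μm, in the infrared range.

λ_max ≈ 2.36 μm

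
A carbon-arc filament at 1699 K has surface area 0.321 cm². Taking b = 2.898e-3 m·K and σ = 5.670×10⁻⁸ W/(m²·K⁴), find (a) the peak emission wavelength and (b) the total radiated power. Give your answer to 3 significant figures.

λ_max ≈ 1.71×10³ nm; P ≈ 15.2 W

(a) λ_max = b/T = 2.898×10⁻³/1699 = 1.706×10⁻⁶ m = 1.71×10³ nm.
Area A = 0.321 cm² = 3.21×10⁻⁵ m².
(b) P = σAT⁴ = 5.670×10⁻⁸×3.21×10⁻⁵×(1699)⁴ = 15.2 W.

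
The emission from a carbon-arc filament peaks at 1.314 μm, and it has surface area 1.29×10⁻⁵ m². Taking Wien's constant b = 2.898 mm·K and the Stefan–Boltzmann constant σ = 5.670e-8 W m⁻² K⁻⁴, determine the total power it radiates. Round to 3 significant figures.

Wien's law: T = b/λ_max = 2.898×10⁻³/1.314×10⁻⁶ = 2205.48 K.
Area A = 1.29×10⁻⁵ m².
Then P = σAT⁴ = 5.670×10⁻⁸×1.29×10⁻⁵×(2205.48)⁴ = 17.3 W.

P ≈ 17.3 W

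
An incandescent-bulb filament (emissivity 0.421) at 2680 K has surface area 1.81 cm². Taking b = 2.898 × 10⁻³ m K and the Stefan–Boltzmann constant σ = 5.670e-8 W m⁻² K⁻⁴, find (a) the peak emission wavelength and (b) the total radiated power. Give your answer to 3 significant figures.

λ_max ≈ 1.08×10³ nm; P ≈ 223 W

(a) λ_max = b/T = 2.898×10⁻³/2680 = 1.081×10⁻⁶ m = 1.08×10³ nm.
Area A = 1.81 cm² = 1.81×10⁻⁴ m².
(b) P = εσAT⁴ = 0.421×5.670×10⁻⁸×1.81×10⁻⁴×(2680)⁴ = 223 W.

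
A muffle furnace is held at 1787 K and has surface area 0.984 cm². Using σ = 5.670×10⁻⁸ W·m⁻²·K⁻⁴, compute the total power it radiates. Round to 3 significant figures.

P ≈ 56.9 W

Area A = 0.984 cm² = 9.84×10⁻⁵ m².
P = σAT⁴ = 5.670×10⁻⁸ × 9.84×10⁻⁵ × (1787)⁴ = 56.9 W.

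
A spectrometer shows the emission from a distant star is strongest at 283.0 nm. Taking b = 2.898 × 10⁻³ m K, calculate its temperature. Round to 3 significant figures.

Wien's law gives T = b/λ_max = (2.898×10⁻³ m·K)/(2.830×10⁻⁷ m) = 1.02×10⁴ K.

T ≈ 1.02×10⁴ K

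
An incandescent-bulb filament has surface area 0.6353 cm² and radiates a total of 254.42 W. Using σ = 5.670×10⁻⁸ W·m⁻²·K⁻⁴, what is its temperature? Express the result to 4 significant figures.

T ≈ 2899 K

Area A = 0.6353 cm² = 6.353×10⁻⁵ m².
P = σAT⁴ ⇒ T = (P/(σA))^(1/4) = (254.42/(5.670×10⁻⁸×6.353×10⁻⁵))^(1/4) = 2899 K.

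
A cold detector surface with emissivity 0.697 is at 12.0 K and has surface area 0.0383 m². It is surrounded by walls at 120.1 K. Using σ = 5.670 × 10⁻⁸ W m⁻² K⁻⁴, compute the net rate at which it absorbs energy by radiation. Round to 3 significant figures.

Area A = 0.0383 m².
Net radiated power P_net = εσA(T⁴ − T₀⁴) = 0.697×5.670×10⁻⁸×0.0383×(12.0⁴ − 120.1⁴).
T⁴ − T₀⁴ = 20736.0 − 2.08052×10⁸ = -2.08031×10⁸ K⁴, so P_net = -0.315 W — negative, meaning a net gain of 0.315 W.

Net gain ≈ 0.315 W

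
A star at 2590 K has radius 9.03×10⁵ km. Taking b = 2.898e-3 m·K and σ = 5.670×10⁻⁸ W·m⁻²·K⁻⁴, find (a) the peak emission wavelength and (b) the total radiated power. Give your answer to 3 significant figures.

λ_max ≈ 1.12×10³ nm; P ≈ 2.61×10²⁵ W

(a) λ_max = b/T = 2.898×10⁻³/2590 = 1.119×10⁻⁶ m = 1.12×10³ nm.
Surface area A = 4πR² = 4π(9.03×10⁸ m)² = 1.02467×10¹⁹ m².
(b) P = σAT⁴ = 5.670×10⁻⁸×1.02467×10¹⁹×(2590)⁴ = 2.61×10²⁵ W.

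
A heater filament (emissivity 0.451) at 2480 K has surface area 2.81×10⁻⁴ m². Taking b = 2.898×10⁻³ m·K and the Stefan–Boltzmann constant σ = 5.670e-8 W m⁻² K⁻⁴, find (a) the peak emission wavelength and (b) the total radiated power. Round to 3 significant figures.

λ_max ≈ 1.17×10³ nm; P ≈ 272 W

(a) λ_max = b/T = 2.898×10⁻³/2480 = 1.169×10⁻⁶ m = 1.17×10³ nm.
Area A = 2.81×10⁻⁴ m².
(b) P = εσAT⁴ = 0.451×5.670×10⁻⁸×2.81×10⁻⁴×(2480)⁴ = 272 W.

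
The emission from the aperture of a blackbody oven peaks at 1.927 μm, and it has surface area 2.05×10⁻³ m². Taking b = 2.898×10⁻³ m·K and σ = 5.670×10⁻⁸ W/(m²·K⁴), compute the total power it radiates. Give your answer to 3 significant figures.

Wien's law: T = b/λ_max = 2.898×10⁻³/1.927×10⁻⁶ = 1503.89 K.
Area A = 2.05×10⁻³ m².
Then P = σAT⁴ = 5.670×10⁻⁸×2.05×10⁻³×(1503.89)⁴ = 595 W.

P ≈ 595 W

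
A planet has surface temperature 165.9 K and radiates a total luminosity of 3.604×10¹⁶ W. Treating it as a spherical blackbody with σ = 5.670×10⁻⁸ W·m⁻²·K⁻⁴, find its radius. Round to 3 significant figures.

R ≈ 8.17×10⁶ m

L = 4πR²σT⁴ ⇒ R = √(L/(4πσT⁴)).
σT⁴ = 42.9505 W/m², so R = √(3.604×10¹⁶/(4π×42.9505)) = 8.17×10⁶ m.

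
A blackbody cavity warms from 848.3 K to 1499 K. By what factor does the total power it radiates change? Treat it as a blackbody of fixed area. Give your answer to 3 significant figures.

P ∝ T⁴, so P₂/P₁ = (T₂/T₁)⁴ = (1499/848.3)⁴ = (1.76706)⁴ = 9.75.

P₂/P₁ ≈ 9.75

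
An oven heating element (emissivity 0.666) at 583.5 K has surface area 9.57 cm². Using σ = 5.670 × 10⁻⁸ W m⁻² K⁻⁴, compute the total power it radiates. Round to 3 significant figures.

Area A = 9.57 cm² = 9.57×10⁻⁴ m².
P = εσAT⁴ = 0.666 × 5.670×10⁻⁸ × 9.57×10⁻⁴ × (583.5)⁴ = 4.19 W.

P ≈ 4.19 W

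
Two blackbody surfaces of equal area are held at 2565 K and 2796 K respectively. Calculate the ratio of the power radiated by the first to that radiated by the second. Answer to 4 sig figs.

With equal areas, P₁/P₂ = (T₁/T₂)⁴ = (2565/2796)⁴ = 0.7083.

P₁/P₂ ≈ 0.7083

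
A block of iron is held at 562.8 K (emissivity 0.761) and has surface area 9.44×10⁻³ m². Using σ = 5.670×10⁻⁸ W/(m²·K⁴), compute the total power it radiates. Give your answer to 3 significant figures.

P ≈ 40.9 W

Area A = 9.44×10⁻³ m².
P = εσAT⁴ = 0.761 × 5.670×10⁻⁸ × 9.44×10⁻³ × (562.8)⁴ = 40.9 W.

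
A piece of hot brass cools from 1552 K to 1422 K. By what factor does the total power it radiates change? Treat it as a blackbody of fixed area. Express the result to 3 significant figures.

P ∝ T⁴, so P₂/P₁ = (T₂/T₁)⁴ = (1422/1552)⁴ = (0.916237)⁴ = 0.705.

P₂/P₁ ≈ 0.705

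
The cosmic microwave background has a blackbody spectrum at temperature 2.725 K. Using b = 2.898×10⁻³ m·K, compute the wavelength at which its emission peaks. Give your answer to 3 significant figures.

λ_max ≈ 1.06×10⁻³ m

Wien's displacement law: λ_max = b/T = (2.898×10⁻³ m·K)/(2.725 K) = 1.063×10⁻³ m.
That is 1.06×10⁻³ m, in the microwave range.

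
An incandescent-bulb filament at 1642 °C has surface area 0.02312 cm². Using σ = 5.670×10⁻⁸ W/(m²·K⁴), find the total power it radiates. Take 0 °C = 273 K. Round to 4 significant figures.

T = 1642 °C + 273 = 1915 K.
Area A = 0.02312 cm² = 2.312×10⁻⁶ m².
P = σAT⁴ = 5.670×10⁻⁸ × 2.312×10⁻⁶ × (1915)⁴ = 1.763 W.

P ≈ 1.763 W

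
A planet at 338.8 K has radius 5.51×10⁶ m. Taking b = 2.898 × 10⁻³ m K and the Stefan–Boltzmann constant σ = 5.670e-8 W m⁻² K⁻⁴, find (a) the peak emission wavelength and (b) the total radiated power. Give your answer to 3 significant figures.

(a) λ_max = b/T = 2.898×10⁻³/338.8 = 8.554×10⁻⁶ m = 8.55 μm.
Surface area A = 4πR² = 4π(5.51×10⁶ m)² = 3.81516×10¹⁴ m².
(b) P = σAT⁴ = 5.670×10⁻⁸×3.81516×10¹⁴×(338.8)⁴ = 2.85×10¹⁷ W.

λ_max ≈ 8.55 μm; P ≈ 2.85×10¹⁷ W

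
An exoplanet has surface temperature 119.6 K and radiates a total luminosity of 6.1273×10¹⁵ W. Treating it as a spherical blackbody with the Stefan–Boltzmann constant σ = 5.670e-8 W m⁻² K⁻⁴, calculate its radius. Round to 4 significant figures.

R ≈ 6.483×10⁶ m

L = 4πR²σT⁴ ⇒ R = √(L/(4πσT⁴)).
σT⁴ = 11.6013 W/m², so R = √(6.1273×10¹⁵/(4π×11.6013)) = 6.483×10⁶ m.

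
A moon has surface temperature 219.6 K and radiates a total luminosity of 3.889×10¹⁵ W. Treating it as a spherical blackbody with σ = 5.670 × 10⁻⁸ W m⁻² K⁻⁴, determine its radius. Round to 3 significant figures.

L = 4πR²σT⁴ ⇒ R = √(L/(4πσT⁴)).
σT⁴ = 131.860 W/m², so R = √(3.889×10¹⁵/(4π×131.860)) = 1.53×10⁶ m.

R ≈ 1.53×10⁶ m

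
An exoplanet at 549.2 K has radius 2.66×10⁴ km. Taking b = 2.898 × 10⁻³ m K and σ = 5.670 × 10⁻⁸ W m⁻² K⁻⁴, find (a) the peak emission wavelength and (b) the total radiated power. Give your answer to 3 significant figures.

λ_max ≈ 5.28 μm; P ≈ 4.59×10¹⁹ W

(a) λ_max = b/T = 2.898×10⁻³/549.2 = 5.277×10⁻⁶ m = 5.28 μm.
Surface area A = 4πR² = 4π(2.66×10⁷ m)² = 8.89146×10¹⁵ m².
(b) P = σAT⁴ = 5.670×10⁻⁸×8.89146×10¹⁵×(549.2)⁴ = 4.59×10¹⁹ W.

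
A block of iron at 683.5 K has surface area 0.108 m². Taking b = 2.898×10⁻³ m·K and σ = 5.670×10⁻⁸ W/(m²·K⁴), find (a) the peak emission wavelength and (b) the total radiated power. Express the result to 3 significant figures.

(a) λ_max = b/T = 2.898×10⁻³/683.5 = 4.240×10⁻⁶ m = 4.24 μm.
Area A = 0.108 m².
(b) P = σAT⁴ = 5.670×10⁻⁸×0.108×(683.5)⁴ = 1.34×10³ W.

λ_max ≈ 4.24 μm; P ≈ 1.34×10³ W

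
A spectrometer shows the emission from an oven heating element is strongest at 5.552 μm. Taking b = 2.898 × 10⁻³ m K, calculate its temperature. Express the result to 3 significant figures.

Wien's law gives T = b/λ_max = (2.898×10⁻³ m·K)/(5.552×10⁻⁶ m) = 522 K.

T ≈ 522 K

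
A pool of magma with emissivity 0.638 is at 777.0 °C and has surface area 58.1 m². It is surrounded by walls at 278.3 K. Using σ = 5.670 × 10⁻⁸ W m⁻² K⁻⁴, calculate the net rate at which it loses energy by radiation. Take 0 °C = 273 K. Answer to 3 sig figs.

T = 777.0 °C + 273 = 1050.0 K.
Area A = 58.1 m².
Net radiated power P_net = εσA(T⁴ − T₀⁴) = 0.638×5.670×10⁻⁸×58.1×(1050.0⁴ − 278.3⁴).
T⁴ − T₀⁴ = 1.21551×10¹² − 5.99864×10⁹ = 1.20951×10¹² K⁴, so P_net = 2.54×10⁶ W.

Net loss ≈ 2.54×10⁶ W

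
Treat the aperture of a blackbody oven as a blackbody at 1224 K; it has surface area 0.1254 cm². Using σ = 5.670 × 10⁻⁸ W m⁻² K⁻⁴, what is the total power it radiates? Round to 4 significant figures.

P ≈ 1.596 W

Area A = 0.1254 cm² = 1.254×10⁻⁵ m².
P = σAT⁴ = 5.670×10⁻⁸ × 1.254×10⁻⁵ × (1224)⁴ = 1.596 W.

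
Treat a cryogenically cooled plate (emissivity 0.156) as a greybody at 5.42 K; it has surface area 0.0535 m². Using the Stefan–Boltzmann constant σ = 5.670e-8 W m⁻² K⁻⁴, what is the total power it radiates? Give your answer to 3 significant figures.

P ≈ 4.08×10⁻⁷ W

Area A = 0.0535 m².
P = εσAT⁴ = 0.156 × 5.670×10⁻⁸ × 0.0535 × (5.42)⁴ = 4.08×10⁻⁷ W.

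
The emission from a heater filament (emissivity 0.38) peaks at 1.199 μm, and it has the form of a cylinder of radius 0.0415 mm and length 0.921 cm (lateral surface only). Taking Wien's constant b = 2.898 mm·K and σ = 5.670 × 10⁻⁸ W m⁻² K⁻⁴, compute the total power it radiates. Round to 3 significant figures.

Wien's law: T = b/λ_max = 2.898×10⁻³/1.199×10⁻⁶ = 2417.01 K.
Lateral area A = 2πrL = 2π×4.15×10⁻⁵×9.21×10⁻³ = 2.40153×10⁻⁶ m².
Then P = εσAT⁴ = 0.38×5.670×10⁻⁸×2.40153×10⁻⁶×(2417.01)⁴ = 1.77 W.

P ≈ 1.77 W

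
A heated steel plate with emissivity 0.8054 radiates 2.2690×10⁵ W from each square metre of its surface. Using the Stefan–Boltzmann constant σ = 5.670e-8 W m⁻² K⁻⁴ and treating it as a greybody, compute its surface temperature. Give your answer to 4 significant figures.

I = εσT⁴, so T = (I/εσ)^(1/4) = (2.2690×10⁵/(0.8054×5.670×10⁻⁸))^(1/4) = 1493 K.

T ≈ 1493 K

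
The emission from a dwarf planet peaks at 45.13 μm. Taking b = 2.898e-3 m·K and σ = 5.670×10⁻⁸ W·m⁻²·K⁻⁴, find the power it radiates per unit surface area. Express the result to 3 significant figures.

I ≈ 0.964 W/m²

Wien's law: T = b/λ_max = 2.898×10⁻³/4.513×10⁻⁵ = 64.2145 K.
Then I = σT⁴ = 5.670×10⁻⁸×(64.2145)⁴ = 0.964 W/m².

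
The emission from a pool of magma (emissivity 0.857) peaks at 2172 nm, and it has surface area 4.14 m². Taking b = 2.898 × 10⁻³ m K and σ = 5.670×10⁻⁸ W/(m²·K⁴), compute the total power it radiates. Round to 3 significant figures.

P ≈ 6.38×10⁵ W

Wien's law: T = b/λ_max = 2.898×10⁻³/2.172×10⁻⁶ = 1334.25 K.
Area A = 4.14 m².
Then P = εσAT⁴ = 0.857×5.670×10⁻⁸×4.14×(1334.25)⁴ = 6.38×10⁵ W.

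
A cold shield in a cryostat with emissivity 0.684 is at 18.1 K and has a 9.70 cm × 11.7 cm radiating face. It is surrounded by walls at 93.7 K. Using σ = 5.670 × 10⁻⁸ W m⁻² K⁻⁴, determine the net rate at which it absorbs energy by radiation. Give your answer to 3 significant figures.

Area A = 0.0970 × 0.117 = 0.011349 m².
Net radiated power P_net = εσA(T⁴ − T₀⁴) = 0.684×5.670×10⁻⁸×0.011349×(18.1⁴ − 93.7⁴).
T⁴ − T₀⁴ = 1.07328×10⁵ − 7.70830×10⁷ = -7.69757×10⁷ K⁴, so P_net = -0.0339 W — negative, meaning a net gain of 0.0339 W.

Net gain ≈ 0.0339 W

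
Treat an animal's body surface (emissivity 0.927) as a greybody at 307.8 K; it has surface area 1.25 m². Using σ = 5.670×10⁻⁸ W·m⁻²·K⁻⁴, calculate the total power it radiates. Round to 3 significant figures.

P ≈ 590 W

Area A = 1.25 m².
P = εσAT⁴ = 0.927 × 5.670×10⁻⁸ × 1.25 × (307.8)⁴ = 590 W.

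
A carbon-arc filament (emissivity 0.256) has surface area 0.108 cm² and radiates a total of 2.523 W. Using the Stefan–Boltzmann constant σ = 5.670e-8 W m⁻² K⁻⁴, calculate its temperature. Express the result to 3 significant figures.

Area A = 0.108 cm² = 1.08×10⁻⁵ m².
P = εσAT⁴ ⇒ T = (P/(εσA))^(1/4) = (2.523/(0.256×5.670×10⁻⁸×1.08×10⁻⁵))^(1/4) = 2.00×10³ K.

T ≈ 2.00×10³ K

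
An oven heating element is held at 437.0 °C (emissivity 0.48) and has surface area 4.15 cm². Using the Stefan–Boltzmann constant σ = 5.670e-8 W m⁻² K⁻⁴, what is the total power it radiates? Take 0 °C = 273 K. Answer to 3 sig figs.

T = 437.0 °C + 273 = 710.0 K.
Area A = 4.15 cm² = 4.15×10⁻⁴ m².
P = εσAT⁴ = 0.48 × 5.670×10⁻⁸ × 4.15×10⁻⁴ × (710.0)⁴ = 2.87 W.

P ≈ 2.87 W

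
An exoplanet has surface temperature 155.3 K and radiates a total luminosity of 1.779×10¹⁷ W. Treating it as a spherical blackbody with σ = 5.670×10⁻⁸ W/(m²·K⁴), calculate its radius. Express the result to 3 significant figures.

L = 4πR²σT⁴ ⇒ R = √(L/(4πσT⁴)).
σT⁴ = 32.9814 W/m², so R = √(1.779×10¹⁷/(4π×32.9814)) = 2.07×10⁷ m.

R ≈ 2.07×10⁷ m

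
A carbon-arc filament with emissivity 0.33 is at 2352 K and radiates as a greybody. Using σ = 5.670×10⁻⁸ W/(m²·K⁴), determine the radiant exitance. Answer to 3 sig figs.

I ≈ 5.73×10⁵ W/m²

Stefan–Boltzmann: I = εσT⁴ = 0.33 × 5.670×10⁻⁸ × (2352)⁴ = 5.73×10⁵ W/m².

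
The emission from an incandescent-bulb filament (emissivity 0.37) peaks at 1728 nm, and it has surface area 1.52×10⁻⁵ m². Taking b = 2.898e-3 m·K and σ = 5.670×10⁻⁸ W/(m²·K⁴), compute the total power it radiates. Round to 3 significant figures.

P ≈ 2.52 W

Wien's law: T = b/λ_max = 2.898×10⁻³/1.728×10⁻⁶ = 1677.08 K.
Area A = 1.52×10⁻⁵ m².
Then P = εσAT⁴ = 0.37×5.670×10⁻⁸×1.52×10⁻⁵×(1677.08)⁴ = 2.52 W.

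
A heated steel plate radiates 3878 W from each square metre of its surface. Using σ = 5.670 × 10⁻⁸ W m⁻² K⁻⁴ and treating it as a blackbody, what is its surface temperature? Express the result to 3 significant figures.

I = σT⁴, so T = (I/σ)^(1/4) = (3878/(5.670×10⁻⁸))^(1/4) = 511 K.

T ≈ 511 K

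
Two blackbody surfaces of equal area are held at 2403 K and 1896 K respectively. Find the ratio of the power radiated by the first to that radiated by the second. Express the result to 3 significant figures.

With equal areas, P₁/P₂ = (T₁/T₂)⁴ = (2403/1896)⁴ = 2.58.

P₁/P₂ ≈ 2.58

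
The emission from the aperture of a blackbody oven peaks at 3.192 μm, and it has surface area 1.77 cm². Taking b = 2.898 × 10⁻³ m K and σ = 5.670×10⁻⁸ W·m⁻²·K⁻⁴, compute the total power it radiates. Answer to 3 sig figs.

Wien's law: T = b/λ_max = 2.898×10⁻³/3.192×10⁻⁶ = 907.895 K.
Area A = 1.77 cm² = 1.77×10⁻⁴ m².
Then P = σAT⁴ = 5.670×10⁻⁸×1.77×10⁻⁴×(907.895)⁴ = 6.82 W.

P ≈ 6.82 W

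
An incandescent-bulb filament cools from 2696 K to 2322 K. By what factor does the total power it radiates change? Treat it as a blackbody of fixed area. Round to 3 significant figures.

P₂/P₁ ≈ 0.550

P ∝ T⁴, so P₂/P₁ = (T₂/T₁)⁴ = (2322/2696)⁴ = (0.861276)⁴ = 0.550.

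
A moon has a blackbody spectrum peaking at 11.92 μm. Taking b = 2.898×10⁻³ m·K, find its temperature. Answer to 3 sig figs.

Wien's law gives T = b/λ_max = (2.898×10⁻³ m·K)/(1.192×10⁻⁵ m) = 243 K.

T ≈ 243 K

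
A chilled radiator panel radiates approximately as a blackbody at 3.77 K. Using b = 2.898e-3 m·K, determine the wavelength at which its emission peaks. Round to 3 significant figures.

λ_max ≈ 0.769 mm

Wien's displacement law: λ_max = b/T = (2.898×10⁻³ m·K)/(3.77 K) = 7.687×10⁻⁴ m.
That is 0.769 mm, in the infrared range.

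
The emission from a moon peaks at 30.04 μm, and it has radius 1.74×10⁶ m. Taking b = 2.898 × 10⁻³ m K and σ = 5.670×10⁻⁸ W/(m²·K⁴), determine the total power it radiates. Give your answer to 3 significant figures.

Wien's law: T = b/λ_max = 2.898×10⁻³/3.004×10⁻⁵ = 96.4714 K.
Surface area A = 4πR² = 4π(1.74×10⁶ m)² = 3.80459×10¹³ m².
Then P = σAT⁴ = 5.670×10⁻⁸×3.80459×10¹³×(96.4714)⁴ = 1.87×10¹⁴ W.

P ≈ 1.87×10¹⁴ W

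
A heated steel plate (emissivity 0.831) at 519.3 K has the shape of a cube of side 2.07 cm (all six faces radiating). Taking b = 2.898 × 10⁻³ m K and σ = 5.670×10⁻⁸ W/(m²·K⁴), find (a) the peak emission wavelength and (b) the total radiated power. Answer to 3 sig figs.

λ_max ≈ 5.58 μm; P ≈ 8.81 W

(a) λ_max = b/T = 2.898×10⁻³/519.3 = 5.581×10⁻⁶ m = 5.58 μm.
Area A = 6s² = 6×(0.0207 m)² = 2.57094×10⁻³ m².
(b) P = εσAT⁴ = 0.831×5.670×10⁻⁸×2.57094×10⁻³×(519.3)⁴ = 8.81 W.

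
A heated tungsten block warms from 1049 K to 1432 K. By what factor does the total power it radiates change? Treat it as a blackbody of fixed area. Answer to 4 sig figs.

P ∝ T⁴, so P₂/P₁ = (T₂/T₁)⁴ = (1432/1049)⁴ = (1.36511)⁴ = 3.473.

P₂/P₁ ≈ 3.473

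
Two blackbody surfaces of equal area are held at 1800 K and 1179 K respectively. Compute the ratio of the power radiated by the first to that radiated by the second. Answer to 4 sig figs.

With equal areas, P₁/P₂ = (T₁/T₂)⁴ = (1800/1179)⁴ = 5.433.

P₁/P₂ ≈ 5.433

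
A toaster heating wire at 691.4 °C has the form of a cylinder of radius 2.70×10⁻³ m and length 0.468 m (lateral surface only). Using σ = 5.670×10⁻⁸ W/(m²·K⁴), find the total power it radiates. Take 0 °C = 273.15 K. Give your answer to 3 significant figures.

P ≈ 390 W

T = 691.4 °C + 273.15 = 964.55 K.
Lateral area A = 2πrL = 2π×2.70×10⁻³×0.468 = 7.93943×10⁻³ m².
P = σAT⁴ = 5.670×10⁻⁸ × 7.93943×10⁻³ × (964.55)⁴ = 390 W.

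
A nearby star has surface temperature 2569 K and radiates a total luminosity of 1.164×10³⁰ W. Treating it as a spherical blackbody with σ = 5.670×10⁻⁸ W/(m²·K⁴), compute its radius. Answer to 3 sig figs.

R ≈ 1.94×10¹¹ m

L = 4πR²σT⁴ ⇒ R = √(L/(4πσT⁴)).
σT⁴ = 2.46967×10⁶ W/m², so R = √(1.164×10³⁰/(4π×2.46967×10⁶)) = 1.94×10¹¹ m.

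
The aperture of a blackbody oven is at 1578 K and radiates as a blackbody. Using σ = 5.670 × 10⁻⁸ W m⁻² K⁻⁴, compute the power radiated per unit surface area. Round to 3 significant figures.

I ≈ 3.52×10⁵ W/m²

Stefan–Boltzmann: I = σT⁴ = 5.670×10⁻⁸ × (1578)⁴ = 3.52×10⁵ W/m².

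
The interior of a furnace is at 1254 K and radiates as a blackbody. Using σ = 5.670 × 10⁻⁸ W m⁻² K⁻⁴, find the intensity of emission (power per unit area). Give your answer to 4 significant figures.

Stefan–Boltzmann: I = σT⁴ = 5.670×10⁻⁸ × (1254)⁴ = 1.402×10⁵ W/m².

I ≈ 1.402×10⁵ W/m²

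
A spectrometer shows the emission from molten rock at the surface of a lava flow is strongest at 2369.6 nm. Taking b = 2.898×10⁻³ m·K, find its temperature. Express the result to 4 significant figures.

T ≈ 1223 K

Wien's law gives T = b/λ_max = (2.898×10⁻³ m·K)/(2.3696×10⁻⁶ m) = 1223 K.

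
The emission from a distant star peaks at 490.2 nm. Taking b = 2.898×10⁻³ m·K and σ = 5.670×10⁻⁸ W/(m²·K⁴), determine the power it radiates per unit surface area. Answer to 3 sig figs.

I ≈ 6.93×10⁷ W/m²

Wien's law: T = b/λ_max = 2.898×10⁻³/4.902×10⁻⁷ = 5911.87 K.
Then I = σT⁴ = 5.670×10⁻⁸×(5911.87)⁴ = 6.93×10⁷ W/m².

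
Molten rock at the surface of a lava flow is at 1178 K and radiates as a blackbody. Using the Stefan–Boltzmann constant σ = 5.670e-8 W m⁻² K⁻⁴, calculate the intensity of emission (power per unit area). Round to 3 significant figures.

Stefan–Boltzmann: I = σT⁴ = 5.670×10⁻⁸ × (1178)⁴ = 1.09×10⁵ W/m².

I ≈ 1.09×10⁵ W/m²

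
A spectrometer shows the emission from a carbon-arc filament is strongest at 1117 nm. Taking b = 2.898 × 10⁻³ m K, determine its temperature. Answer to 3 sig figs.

T ≈ 2.59×10³ K

Wien's law gives T = b/λ_max = (2.898×10⁻³ m·K)/(1.117×10⁻⁶ m) = 2.59×10³ K.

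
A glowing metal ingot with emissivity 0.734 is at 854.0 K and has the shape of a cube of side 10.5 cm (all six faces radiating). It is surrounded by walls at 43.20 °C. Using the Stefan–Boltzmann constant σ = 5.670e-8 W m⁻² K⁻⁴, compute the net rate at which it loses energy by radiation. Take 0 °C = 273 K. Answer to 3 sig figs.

Surroundings: T = 43.20 °C + 273 = 316.20 K.
Area A = 6s² = 6×(0.105 m)² = 0.06615 m².
Net radiated power P_net = εσA(T⁴ − T₀⁴) = 0.734×5.670×10⁻⁸×0.06615×(854.0⁴ − 316.20⁴).
T⁴ − T₀⁴ = 5.31902×10¹¹ − 9.99649×10⁹ = 5.21906×10¹¹ K⁴, so P_net = 1.44×10³ W.

Net loss ≈ 1.44×10³ W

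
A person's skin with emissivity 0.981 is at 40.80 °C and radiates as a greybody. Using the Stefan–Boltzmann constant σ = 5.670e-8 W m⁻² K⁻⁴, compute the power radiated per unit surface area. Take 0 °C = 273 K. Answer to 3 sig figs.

T = 40.80 °C + 273 = 313.80 K.
Stefan–Boltzmann: I = εσT⁴ = 0.981 × 5.670×10⁻⁸ × (313.80)⁴ = 539 W/m².

I ≈ 539 W/m²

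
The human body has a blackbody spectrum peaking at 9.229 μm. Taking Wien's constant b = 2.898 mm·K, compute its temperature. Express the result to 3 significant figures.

Wien's law gives T = b/λ_max = (2.898×10⁻³ m·K)/(9.229×10⁻⁶ m) = 314 K.

T ≈ 314 K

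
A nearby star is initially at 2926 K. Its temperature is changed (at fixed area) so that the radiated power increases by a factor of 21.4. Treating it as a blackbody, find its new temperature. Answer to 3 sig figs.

P ∝ T⁴, so T₂/T₁ = (P₂/P₁)^(1/4) = (21.4)^(1/4) = 2.15082.
T₂ = 2926 × 2.15082 = 6.29×10³ K.

T₂ ≈ 6.29×10³ K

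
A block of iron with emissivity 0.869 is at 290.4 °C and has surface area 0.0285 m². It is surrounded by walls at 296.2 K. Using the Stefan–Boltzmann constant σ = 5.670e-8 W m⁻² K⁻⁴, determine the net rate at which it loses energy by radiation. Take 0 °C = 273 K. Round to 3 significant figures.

Net loss ≈ 131 W

T = 290.4 °C + 273 = 563.4 K.
Area A = 0.0285 m².
Net radiated power P_net = εσA(T⁴ − T₀⁴) = 0.869×5.670×10⁻⁸×0.0285×(563.4⁴ − 296.2⁴).
T⁴ − T₀⁴ = 1.00755×10¹¹ − 7.69733×10⁹ = 9.30577×10¹⁰ K⁴, so P_net = 131 W.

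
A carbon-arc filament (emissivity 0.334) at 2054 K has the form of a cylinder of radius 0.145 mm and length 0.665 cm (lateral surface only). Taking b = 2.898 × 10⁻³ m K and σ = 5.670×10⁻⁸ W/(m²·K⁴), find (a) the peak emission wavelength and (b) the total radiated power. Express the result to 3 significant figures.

λ_max ≈ 1.41×10³ nm; P ≈ 2.04 W

(a) λ_max = b/T = 2.898×10⁻³/2054 = 1.411×10⁻⁶ m = 1.41×10³ nm.
Lateral area A = 2πrL = 2π×1.45×10⁻⁴×6.65×10⁻³ = 6.05856×10⁻⁶ m².
(b) P = εσAT⁴ = 0.334×5.670×10⁻⁸×6.05856×10⁻⁶×(2054)⁴ = 2.04 W.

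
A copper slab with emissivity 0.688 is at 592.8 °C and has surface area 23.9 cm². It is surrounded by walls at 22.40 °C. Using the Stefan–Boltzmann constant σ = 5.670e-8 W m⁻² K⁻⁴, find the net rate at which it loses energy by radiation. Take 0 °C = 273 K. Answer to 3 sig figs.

T = 592.8 °C + 273 = 865.8 K.
Surroundings: T = 22.40 °C + 273 = 295.40 K.
Area A = 23.9 cm² = 2.39×10⁻³ m².
Net radiated power P_net = εσA(T⁴ − T₀⁴) = 0.688×5.670×10⁻⁸×2.39×10⁻³×(865.8⁴ − 295.40⁴).
T⁴ − T₀⁴ = 5.61915×10¹¹ − 7.61451×10⁹ = 5.54300×10¹¹ K⁴, so P_net = 51.7 W.

Net loss ≈ 51.7 W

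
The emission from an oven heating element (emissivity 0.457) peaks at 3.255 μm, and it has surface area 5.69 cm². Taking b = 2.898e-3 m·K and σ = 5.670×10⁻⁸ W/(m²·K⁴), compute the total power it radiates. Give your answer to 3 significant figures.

P ≈ 9.26 W

Wien's law: T = b/λ_max = 2.898×10⁻³/3.255×10⁻⁶ = 890.323 K.
Area A = 5.69 cm² = 5.69×10⁻⁴ m².
Then P = εσAT⁴ = 0.457×5.670×10⁻⁸×5.69×10⁻⁴×(890.323)⁴ = 9.26 W.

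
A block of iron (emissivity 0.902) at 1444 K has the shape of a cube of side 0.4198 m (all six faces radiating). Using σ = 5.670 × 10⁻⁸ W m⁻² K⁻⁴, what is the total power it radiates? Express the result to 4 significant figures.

P ≈ 2.351×10⁵ W

Area A = 6s² = 6×(0.4198 m)² = 1.05739 m².
P = εσAT⁴ = 0.902 × 5.670×10⁻⁸ × 1.05739 × (1444)⁴ = 2.351×10⁵ W.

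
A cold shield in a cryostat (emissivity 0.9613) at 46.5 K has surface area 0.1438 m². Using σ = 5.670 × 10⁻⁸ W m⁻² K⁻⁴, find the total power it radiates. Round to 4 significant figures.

Area A = 0.1438 m².
P = εσAT⁴ = 0.9613 × 5.670×10⁻⁸ × 0.1438 × (46.5)⁴ = 0.03664 W.

P ≈ 0.03664 W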